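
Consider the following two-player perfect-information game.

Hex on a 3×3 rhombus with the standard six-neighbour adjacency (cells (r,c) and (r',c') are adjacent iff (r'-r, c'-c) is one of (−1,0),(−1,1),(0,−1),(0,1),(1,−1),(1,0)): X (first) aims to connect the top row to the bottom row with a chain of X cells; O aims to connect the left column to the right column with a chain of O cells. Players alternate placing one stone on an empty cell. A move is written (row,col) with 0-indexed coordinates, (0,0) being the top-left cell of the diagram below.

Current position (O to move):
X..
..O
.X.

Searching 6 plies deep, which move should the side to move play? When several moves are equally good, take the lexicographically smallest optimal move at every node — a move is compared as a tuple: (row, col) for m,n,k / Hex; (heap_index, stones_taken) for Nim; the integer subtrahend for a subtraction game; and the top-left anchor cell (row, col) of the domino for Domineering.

[X../..O/.X.] O move#1: (0,1):-1/XO./..O/.X., (0,2):-1/X.O/..O/.X., (1,0):-1/X../O.O/.X., (1,1):+1/X../.OO/.X.*, (2,0):-1/X../..O/OX., (2,2):-1/X../..O/.XO
[X../.OO/.X.] X move#2: (0,1):-1/XX./.OO/.X.*, (0,2):-1/X.X/.OO/.X., (1,0):-1/X../XOO/.X., (2,0):-1/X../.OO/XX., (2,2):-1/X../.OO/.XX
[XX./.OO/.X.] O move#3: (0,2):+1/XXO/.OO/.X.*, (1,0):+1/XX./OOO/.X., (2,0):+1/XX./.OO/OX., (2,2):+1/XX./.OO/.XO
[XXO/.OO/.X.] X move#4: (1,0):-1/XXO/XOO/.X.*, (2,0):-1/XXO/.OO/XX., (2,2):-1/XXO/.OO/.XX
[XXO/XOO/.X.] O move#5: (2,0):+1/XXO/XOO/OX.*, (2,2):-1/XXO/XOO/.XO
[XXO/XOO/OX.] end (terminal -1, X#6); searched X../..O/.X. to 6

O's best at [X../..O/.X.]: (1,1)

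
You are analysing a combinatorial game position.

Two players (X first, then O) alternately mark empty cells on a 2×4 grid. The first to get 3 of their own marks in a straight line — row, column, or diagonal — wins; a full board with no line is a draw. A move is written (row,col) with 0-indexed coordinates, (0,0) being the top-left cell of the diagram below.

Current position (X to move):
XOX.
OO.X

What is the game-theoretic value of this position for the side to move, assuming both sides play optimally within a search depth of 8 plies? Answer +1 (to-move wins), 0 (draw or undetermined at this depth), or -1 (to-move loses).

[XOX./OO.X] X move#1: (0,3):-1/XOXX/OO.X, (1,2):+0/XOX./OOXX*
[XOX./OOXX] O move#2: (0,3):+0/XOXO/OOXX*
[XOXO/OOXX] end (terminal +0, X#3); searched XOX./OO.X to 8

value(XOX./OO.X, X) = 0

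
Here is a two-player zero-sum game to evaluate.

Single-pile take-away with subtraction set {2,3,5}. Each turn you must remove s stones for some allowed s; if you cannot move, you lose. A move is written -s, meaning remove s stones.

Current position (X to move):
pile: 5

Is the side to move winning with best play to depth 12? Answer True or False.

X winning at [5]: True

ply 1, X at 5 | -2=-1→3; -3=-1→2; -5=+1→0*
ply 2: 0 is terminal -1 (O); from 5 depth 12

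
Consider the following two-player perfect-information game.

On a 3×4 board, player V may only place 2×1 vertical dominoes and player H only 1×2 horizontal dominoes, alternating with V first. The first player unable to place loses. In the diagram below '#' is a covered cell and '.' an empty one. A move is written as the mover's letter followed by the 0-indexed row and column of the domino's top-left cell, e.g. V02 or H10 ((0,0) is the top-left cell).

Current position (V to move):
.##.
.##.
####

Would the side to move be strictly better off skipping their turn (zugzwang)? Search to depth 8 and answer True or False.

ply 1, V at .##./.##./#### | V00=+1→###./###./####*; V03=+1→.###/.###/####
ply 2: ###./###./#### is terminal -1 (H); from .##./.##./#### depth 8
suppose V passes — search the same position with H to move:
pass> ply 1: .##./.##./#### is terminal -1 (H); from .##./.##./#### depth 8
for V: play +1, pass +1

zugzwang(.##./.##./####, V) = False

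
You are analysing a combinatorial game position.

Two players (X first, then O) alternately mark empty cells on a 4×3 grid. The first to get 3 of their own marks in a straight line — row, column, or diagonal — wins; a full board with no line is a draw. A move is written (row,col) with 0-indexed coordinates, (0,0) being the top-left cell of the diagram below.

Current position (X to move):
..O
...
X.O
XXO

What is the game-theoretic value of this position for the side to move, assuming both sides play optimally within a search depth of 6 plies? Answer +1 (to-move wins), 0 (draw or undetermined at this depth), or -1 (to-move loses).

value(..O/.../X.O/XXO, X) = +1

ply 1, X at ..O/.../X.O/XXO | (0,0)=-1→X.O/.../X.O/XXO; (0,1)=-1→.XO/.../X.O/XXO; (1,0)=+1→..O/X../X.O/XXO*; (1,1)=-1→..O/.X./X.O/XXO; (1,2)=+1→..O/..X/X.O/XXO; (2,1)=-1→..O/.../XXO/XXO
ply 2: ..O/X../X.O/XXO is terminal -1 (O); from ..O/.../X.O/XXO depth 6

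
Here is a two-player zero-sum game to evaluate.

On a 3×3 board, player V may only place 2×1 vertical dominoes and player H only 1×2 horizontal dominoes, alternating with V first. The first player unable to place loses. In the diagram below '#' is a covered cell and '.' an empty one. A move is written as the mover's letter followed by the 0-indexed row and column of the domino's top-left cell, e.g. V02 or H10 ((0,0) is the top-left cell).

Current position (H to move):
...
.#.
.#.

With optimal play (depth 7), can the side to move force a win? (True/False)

ply 1, H at .../.#./.#. | H00=-1→##./.#./.#.*; H01=-1→.##/.#./.#.
ply 2, V at ##./.#./.#. | V02=+1→###/.##/.#.*; V10=+1→##./##./##.; V12=+1→##./.##/.##
ply 3: ###/.##/.#. is terminal -1 (H); from .../.#./.#. depth 7

H winning at [.../.#./.#.]: False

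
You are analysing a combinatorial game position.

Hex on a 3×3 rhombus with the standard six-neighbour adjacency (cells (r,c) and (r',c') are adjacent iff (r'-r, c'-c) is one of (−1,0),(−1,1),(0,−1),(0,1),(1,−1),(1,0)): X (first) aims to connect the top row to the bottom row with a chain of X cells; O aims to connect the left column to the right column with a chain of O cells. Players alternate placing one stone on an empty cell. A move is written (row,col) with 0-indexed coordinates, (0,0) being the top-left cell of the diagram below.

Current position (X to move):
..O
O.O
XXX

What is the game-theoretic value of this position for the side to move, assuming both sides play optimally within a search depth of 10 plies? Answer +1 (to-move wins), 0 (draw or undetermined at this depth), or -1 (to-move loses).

p1 X@[..O/O.O/XXX]: (0,0)[X.O/O.O/XXX]-1* (0,1)[.XO/O.O/XXX]-1 (1,1)[..O/OXO/XXX]-1
p2 O@[X.O/O.O/XXX]: (0,1)[XOO/O.O/XXX]+1* (1,1)[X.O/OOO/XXX]+1
p3 X@[XOO/O.O/XXX] terminal -1; root [..O/O.O/XXX] d10

value(..O/O.O/XXX, X) = -1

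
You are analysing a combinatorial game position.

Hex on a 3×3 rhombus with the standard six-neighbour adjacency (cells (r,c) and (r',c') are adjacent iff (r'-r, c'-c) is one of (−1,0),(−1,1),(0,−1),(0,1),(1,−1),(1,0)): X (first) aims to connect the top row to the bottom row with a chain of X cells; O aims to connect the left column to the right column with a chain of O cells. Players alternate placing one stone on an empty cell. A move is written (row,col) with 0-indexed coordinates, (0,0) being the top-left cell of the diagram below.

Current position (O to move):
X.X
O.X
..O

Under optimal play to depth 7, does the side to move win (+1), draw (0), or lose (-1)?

[X.X/O.X/..O] O move#1: (0,1):-1/XOX/O.X/..O, (1,1):-1/X.X/OOX/..O, (2,0):-1/X.X/O.X/O.O, (2,1):+1/X.X/O.X/.OO*
[X.X/O.X/.OO] X move#2: (0,1):-1/XXX/O.X/.OO*, (1,1):-1/X.X/OXX/.OO, (2,0):-1/X.X/O.X/XOO
[XXX/O.X/.OO] O move#3: (1,1):+1/XXX/OOX/.OO*, (2,0):+1/XXX/O.X/OOO
[XXX/OOX/.OO] end (terminal -1, X#4); searched X.X/O.X/..O to 7

value(X.X/O.X/..O, O) = +1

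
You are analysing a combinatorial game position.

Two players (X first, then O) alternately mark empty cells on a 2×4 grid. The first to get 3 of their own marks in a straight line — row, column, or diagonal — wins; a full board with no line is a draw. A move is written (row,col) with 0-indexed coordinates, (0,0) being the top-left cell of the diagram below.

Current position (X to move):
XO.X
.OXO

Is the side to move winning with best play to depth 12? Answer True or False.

p1 X@[XO.X/.OXO]: (0,2)[XOXX/.OXO]+0* (1,0)[XO.X/XOXO]+0
p2 O@[XOXX/.OXO]: (1,0)[XOXX/OOXO]+0*
p3 X@[XOXX/OOXO] terminal +0; root [XO.X/.OXO] d12

X winning at [XO.X/.OXO]: False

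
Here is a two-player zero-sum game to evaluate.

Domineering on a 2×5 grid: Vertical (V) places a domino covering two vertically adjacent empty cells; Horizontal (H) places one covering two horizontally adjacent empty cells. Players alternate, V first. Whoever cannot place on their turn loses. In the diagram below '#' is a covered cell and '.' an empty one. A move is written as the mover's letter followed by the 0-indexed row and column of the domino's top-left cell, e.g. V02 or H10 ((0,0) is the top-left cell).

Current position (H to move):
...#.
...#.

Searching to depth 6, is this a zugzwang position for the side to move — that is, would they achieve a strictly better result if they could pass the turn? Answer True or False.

zugzwang(...#./...#., H) = False

ply 1, H at ...#./...#. | H00=-1→##.#./...#.*; H01=-1→.###./...#.; H10=-1→...#./##.#.; H11=-1→...#./.###.
ply 2, V at ##.#./...#. | V02=+1→####./..##.*; V04=-1→##.##/...##
ply 3, H at ####./..##. | H10=-1→####./####.*
ply 4, V at ####./####. | V04=+1→#####/#####*
ply 5: #####/##### is terminal -1 (H); from ...#./...#. depth 6
suppose H passes — search the same position with V to move:
pass> ply 1, V at ...#./...#. | V00=-1→#..#./#..#.; V01=+1→.#.#./.#.#.*; V02=-1→..##./..##.; V04=-1→...##/...##
pass> ply 2: .#.#./.#.#. is terminal -1 (H); from ...#./...#. depth 6
for H: play -1, pass -1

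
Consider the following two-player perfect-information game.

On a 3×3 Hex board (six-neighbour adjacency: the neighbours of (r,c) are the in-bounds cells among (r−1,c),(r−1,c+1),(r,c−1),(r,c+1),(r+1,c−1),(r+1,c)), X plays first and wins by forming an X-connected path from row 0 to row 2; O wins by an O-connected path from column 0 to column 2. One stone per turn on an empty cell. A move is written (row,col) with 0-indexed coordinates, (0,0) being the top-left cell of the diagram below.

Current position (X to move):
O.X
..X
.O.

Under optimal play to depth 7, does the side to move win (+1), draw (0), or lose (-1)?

[O.X/..X/.O.] X move#1: (0,1):+1/OXX/..X/.O.*, (1,0):+1/O.X/X.X/.O., (1,1):+1/O.X/.XX/.O., (2,0):+1/O.X/..X/XO., (2,2):+1/O.X/..X/.OX
[OXX/..X/.O.] O move#2: (1,0):-1/OXX/O.X/.O.*, (1,1):-1/OXX/.OX/.O., (2,0):-1/OXX/..X/OO., (2,2):-1/OXX/..X/.OO
[OXX/O.X/.O.] X move#3: (1,1):+1/OXX/OXX/.O.*, (2,0):+1/OXX/O.X/XO., (2,2):+1/OXX/O.X/.OX
[OXX/OXX/.O.] O move#4: (2,0):-1/OXX/OXX/OO.*, (2,2):-1/OXX/OXX/.OO
[OXX/OXX/OO.] X move#5: (2,2):+1/OXX/OXX/OOX*
[OXX/OXX/OOX] end (terminal -1, O#6); searched O.X/..X/.O. to 7

value(O.X/..X/.O., X) = +1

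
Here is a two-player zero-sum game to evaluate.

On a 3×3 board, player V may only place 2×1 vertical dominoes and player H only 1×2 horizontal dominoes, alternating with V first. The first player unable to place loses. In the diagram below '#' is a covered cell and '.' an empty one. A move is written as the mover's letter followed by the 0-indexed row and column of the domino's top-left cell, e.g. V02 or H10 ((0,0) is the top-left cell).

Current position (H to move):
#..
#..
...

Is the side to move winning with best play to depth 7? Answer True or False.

[#../#../...] H move#1: H01:-1/###/#../..., H11:+1/#../###/...*, H20:-1/#../#../##., H21:-1/#../#../.##
[#../###/...] end (terminal -1, V#2); searched #../#../... to 7

H winning at [#../#../...]: True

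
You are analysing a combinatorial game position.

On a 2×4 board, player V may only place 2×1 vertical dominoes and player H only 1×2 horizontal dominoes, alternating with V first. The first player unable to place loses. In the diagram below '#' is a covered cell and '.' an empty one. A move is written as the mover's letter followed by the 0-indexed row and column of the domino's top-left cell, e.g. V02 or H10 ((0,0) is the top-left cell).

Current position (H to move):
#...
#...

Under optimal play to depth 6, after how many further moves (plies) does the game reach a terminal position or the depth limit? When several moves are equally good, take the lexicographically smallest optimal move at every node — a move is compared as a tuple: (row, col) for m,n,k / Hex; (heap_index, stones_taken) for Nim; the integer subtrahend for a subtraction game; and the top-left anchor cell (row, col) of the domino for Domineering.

PV length from [#.../#...]: 3 plies

[#.../#...] H move#1: H01:+1/###./#...*, H02:+1/#.##/#..., H11:+1/#.../###., H12:+1/#.../#.##
[###./#...] V move#2: V03:-1/####/#..#*
[####/#..#] H move#3: H11:+1/####/####*
[####/####] end (terminal -1, V#4); searched #.../#... to 6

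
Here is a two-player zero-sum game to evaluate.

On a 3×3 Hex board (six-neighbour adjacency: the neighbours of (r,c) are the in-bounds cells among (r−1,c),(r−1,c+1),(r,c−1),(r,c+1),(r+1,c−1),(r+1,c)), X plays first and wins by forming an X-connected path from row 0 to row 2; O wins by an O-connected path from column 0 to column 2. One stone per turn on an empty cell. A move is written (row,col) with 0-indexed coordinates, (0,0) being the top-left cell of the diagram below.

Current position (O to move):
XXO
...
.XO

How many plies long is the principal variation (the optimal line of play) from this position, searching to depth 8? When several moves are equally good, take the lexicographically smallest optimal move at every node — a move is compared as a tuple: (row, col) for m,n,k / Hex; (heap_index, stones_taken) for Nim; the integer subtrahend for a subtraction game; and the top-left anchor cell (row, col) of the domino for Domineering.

[XXO/.../.XO] O move#1: (1,0):-1/XXO/O../.XO, (1,1):+1/XXO/.O./.XO*, (1,2):-1/XXO/..O/.XO, (2,0):-1/XXO/.../OXO
[XXO/.O./.XO] X move#2: (1,0):-1/XXO/XO./.XO*, (1,2):-1/XXO/.OX/.XO, (2,0):-1/XXO/.O./XXO
[XXO/XO./.XO] O move#3: (1,2):-1/XXO/XOO/.XO, (2,0):+1/XXO/XO./OXO*
[XXO/XO./OXO] end (terminal -1, X#4); searched XXO/.../.XO to 8

PV length from [XXO/.../.XO]: 3 plies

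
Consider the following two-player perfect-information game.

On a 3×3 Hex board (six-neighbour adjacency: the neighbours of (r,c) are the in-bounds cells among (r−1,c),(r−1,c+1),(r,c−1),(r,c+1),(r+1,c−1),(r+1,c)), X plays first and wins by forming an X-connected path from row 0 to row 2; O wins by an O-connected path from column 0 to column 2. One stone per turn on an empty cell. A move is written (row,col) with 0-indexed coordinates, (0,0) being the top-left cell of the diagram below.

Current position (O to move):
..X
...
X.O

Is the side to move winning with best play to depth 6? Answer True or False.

O winning at [..X/.../X.O]: False

[..X/.../X.O] O move#1: (0,0):-1/O.X/.../X.O*, (0,1):-1/.OX/.../X.O, (1,0):-1/..X/O../X.O, (1,1):-1/..X/.O./X.O, (1,2):-1/..X/..O/X.O, (2,1):-1/..X/.../XOO
[O.X/.../X.O] X move#2: (0,1):+1/OXX/.../X.O*, (1,0):+1/O.X/X../X.O, (1,1):+1/O.X/.X./X.O, (1,2):+1/O.X/..X/X.O, (2,1):+1/O.X/.../XXO
[OXX/.../X.O] O move#3: (1,0):-1/OXX/O../X.O*, (1,1):-1/OXX/.O./X.O, (1,2):-1/OXX/..O/X.O, (2,1):-1/OXX/.../XOO
[OXX/O../X.O] X move#4: (1,1):+1/OXX/OX./X.O*, (1,2):+1/OXX/O.X/X.O, (2,1):+1/OXX/O../XXO
[OXX/OX./X.O] end (terminal -1, O#5); searched ..X/.../X.O to 6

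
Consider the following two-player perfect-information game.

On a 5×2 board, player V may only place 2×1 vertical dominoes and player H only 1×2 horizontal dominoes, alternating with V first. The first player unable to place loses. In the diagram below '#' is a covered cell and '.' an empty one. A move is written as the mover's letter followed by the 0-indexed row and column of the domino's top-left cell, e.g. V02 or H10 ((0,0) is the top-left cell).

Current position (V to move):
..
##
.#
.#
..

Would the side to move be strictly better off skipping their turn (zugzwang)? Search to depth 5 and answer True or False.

zugzwang(../##/.#/.#/.., V) = False

[../##/.#/.#/..] V move#1: V20:-1/../##/##/##/..*, V30:-1/../##/.#/##/#.
[../##/##/##/..] H move#2: H00:+1/##/##/##/##/..*, H40:+1/../##/##/##/##
[##/##/##/##/..] end (terminal -1, V#3); searched ../##/.#/.#/.. to 5
suppose V passes — search the same position with H to move:
pass> [../##/.#/.#/..] H move#1: H00:-1/##/##/.#/.#/.., H40:+1/../##/.#/.#/##*
pass> [../##/.#/.#/##] V move#2: V20:-1/../##/##/##/##*
pass> [../##/##/##/##] H move#3: H00:+1/##/##/##/##/##*
pass> [##/##/##/##/##] end (terminal -1, V#4); searched ../##/.#/.#/.. to 5
for V: play -1, pass -1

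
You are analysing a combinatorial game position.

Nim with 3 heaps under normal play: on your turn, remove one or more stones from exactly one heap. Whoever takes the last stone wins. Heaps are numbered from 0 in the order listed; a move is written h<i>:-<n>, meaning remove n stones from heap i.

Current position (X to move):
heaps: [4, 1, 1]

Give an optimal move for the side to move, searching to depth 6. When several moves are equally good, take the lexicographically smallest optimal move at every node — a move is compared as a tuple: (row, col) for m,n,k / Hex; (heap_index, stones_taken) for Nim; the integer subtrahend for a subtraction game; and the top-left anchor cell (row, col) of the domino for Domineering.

[(4,1,1)] X move#1: h0:-1:-1/(3,1,1), h0:-2:-1/(2,1,1), h0:-3:-1/(1,1,1), h0:-4:+1/(0,1,1)*, h1:-1:-1/(4,0,1), h2:-1:-1/(4,1,0)
[(0,1,1)] O move#2: h1:-1:-1/(0,0,1)*, h2:-1:-1/(0,1,0)
[(0,0,1)] X move#3: h2:-1:+1/(0,0,0)*
[(0,0,0)] end (terminal -1, O#4); searched (4,1,1) to 6

X's best at [(4,1,1)]: h0:-4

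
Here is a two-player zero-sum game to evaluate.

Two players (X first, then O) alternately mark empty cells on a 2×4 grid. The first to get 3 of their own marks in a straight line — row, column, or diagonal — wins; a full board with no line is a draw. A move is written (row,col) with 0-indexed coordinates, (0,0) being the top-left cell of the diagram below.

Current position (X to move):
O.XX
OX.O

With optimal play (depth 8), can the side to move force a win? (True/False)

[O.XX/OX.O] X move#1: (0,1):+1/OXXX/OX.O*, (1,2):+0/O.XX/OXXO
[OXXX/OX.O] end (terminal -1, O#2); searched O.XX/OX.O to 8

X winning at [O.XX/OX.O]: True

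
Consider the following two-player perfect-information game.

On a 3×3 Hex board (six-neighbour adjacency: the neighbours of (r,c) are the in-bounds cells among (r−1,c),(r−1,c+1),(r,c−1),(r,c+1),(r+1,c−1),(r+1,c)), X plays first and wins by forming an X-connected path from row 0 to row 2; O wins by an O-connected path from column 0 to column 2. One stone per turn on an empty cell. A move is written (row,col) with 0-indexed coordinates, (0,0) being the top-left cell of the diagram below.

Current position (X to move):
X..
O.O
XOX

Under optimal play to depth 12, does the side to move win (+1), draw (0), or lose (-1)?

value(X../O.O/XOX, X) = +1

[X../O.O/XOX] X move#1: (0,1):-1/XX./O.O/XOX, (0,2):-1/X.X/O.O/XOX, (1,1):+1/X../OXO/XOX*
[X../OXO/XOX] O move#2: (0,1):-1/XO./OXO/XOX*, (0,2):-1/X.O/OXO/XOX
[XO./OXO/XOX] X move#3: (0,2):+1/XOX/OXO/XOX*
[XOX/OXO/XOX] end (terminal -1, O#4); searched X../O.O/XOX to 12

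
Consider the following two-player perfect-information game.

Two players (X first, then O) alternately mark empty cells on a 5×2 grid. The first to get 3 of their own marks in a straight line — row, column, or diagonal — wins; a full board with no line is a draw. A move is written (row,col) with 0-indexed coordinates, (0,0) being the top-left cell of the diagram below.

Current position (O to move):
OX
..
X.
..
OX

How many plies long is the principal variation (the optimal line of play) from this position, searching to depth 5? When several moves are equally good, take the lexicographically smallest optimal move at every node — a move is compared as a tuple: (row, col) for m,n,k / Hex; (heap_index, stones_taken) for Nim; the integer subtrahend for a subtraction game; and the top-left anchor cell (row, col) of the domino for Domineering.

p1 O@[OX/../X./../OX]: (1,0)[OX/O./X./../OX]-1 (1,1)[OX/.O/X./../OX]+0* (2,1)[OX/../XO/../OX]+0 (3,0)[OX/../X./O./OX]-1 (3,1)[OX/../X./.O/OX]+0
p2 X@[OX/.O/X./../OX]: (1,0)[OX/XO/X./../OX]+0* (2,1)[OX/.O/XX/../OX]+0 (3,0)[OX/.O/X./X./OX]+0 (3,1)[OX/.O/X./.X/OX]+0
p3 O@[OX/XO/X./../OX]: (2,1)[OX/XO/XO/../OX]-1 (3,0)[OX/XO/X./O./OX]+0* (3,1)[OX/XO/X./.O/OX]-1
p4 X@[OX/XO/X./O./OX]: (2,1)[OX/XO/XX/O./OX]+0* (3,1)[OX/XO/X./OX/OX]+0
p5 O@[OX/XO/XX/O./OX]: (3,1)[OX/XO/XX/OO/OX]+0*
p6 X@[OX/XO/XX/OO/OX] terminal +0; root [OX/../X./../OX] d5

PV length from [OX/../X./../OX]: 5 plies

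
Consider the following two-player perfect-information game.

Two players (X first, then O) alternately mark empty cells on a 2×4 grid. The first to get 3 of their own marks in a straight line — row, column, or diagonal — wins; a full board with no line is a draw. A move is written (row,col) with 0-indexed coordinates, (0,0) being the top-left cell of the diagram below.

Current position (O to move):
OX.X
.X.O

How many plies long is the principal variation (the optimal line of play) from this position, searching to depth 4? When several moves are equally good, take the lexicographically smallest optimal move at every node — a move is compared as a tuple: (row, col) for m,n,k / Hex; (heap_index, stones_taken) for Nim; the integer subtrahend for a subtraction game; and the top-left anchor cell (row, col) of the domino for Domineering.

PV length from [OX.X/.X.O]: 3 plies

[OX.X/.X.O] O move#1: (0,2):+0/OXOX/.X.O*, (1,0):-1/OX.X/OX.O, (1,2):-1/OX.X/.XOO
[OXOX/.X.O] X move#2: (1,0):+0/OXOX/XX.O*, (1,2):+0/OXOX/.XXO
[OXOX/XX.O] O move#3: (1,2):+0/OXOX/XXOO*
[OXOX/XXOO] end (terminal +0, X#4); searched OX.X/.X.O to 4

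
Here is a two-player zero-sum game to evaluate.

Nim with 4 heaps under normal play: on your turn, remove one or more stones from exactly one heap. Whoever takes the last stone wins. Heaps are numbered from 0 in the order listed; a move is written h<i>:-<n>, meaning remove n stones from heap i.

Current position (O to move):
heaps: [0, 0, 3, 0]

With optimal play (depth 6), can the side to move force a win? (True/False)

O winning at [(0,0,3,0)]: True

[(0,0,3,0)] O move#1: h2:-1:-1/(0,0,2,0), h2:-2:-1/(0,0,1,0), h2:-3:+1/(0,0,0,0)*
[(0,0,0,0)] end (terminal -1, X#2); searched (0,0,3,0) to 6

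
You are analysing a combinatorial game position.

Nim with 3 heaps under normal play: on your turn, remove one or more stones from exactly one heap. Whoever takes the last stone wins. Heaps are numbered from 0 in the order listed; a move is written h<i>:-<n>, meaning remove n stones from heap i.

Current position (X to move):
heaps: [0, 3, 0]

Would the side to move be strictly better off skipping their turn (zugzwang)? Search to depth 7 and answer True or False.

[(0,3,0)] X move#1: h1:-1:-1/(0,2,0), h1:-2:-1/(0,1,0), h1:-3:+1/(0,0,0)*
[(0,0,0)] end (terminal -1, O#2); searched (0,3,0) to 7
if X skipped the turn, O would face:
~ [(0,3,0)] O move#1: h1:-1:-1/(0,2,0), h1:-2:-1/(0,1,0), h1:-3:+1/(0,0,0)*
~ [(0,0,0)] end (terminal -1, X#2); searched (0,3,0) to 7
compare (X): move=+1 vs pass=-1

zugzwang((0,3,0), X) = False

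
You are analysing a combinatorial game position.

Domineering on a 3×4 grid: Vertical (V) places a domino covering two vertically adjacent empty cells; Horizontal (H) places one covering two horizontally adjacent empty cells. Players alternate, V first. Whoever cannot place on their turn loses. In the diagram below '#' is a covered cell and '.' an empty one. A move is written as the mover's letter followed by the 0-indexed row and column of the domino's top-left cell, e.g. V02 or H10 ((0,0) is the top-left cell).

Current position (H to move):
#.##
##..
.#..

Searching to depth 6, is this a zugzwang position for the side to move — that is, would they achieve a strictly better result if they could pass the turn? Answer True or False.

zugzwang(#.##/##../.#.., H) = False

ply 1, H at #.##/##../.#.. | H12=+1→#.##/####/.#..*; H22=+1→#.##/##../.###
ply 2: #.##/####/.#.. is terminal -1 (V); from #.##/##../.#.. depth 6
pass branch (V moves first from the same position):
  | ply 1, V at #.##/##../.#.. | V12=+1→#.##/###./.##.*; V13=+1→#.##/##.#/.#.#
  | ply 2: #.##/###./.##. is terminal -1 (H); from #.##/##../.#.. depth 6
H moving scores +1; H passing scores -1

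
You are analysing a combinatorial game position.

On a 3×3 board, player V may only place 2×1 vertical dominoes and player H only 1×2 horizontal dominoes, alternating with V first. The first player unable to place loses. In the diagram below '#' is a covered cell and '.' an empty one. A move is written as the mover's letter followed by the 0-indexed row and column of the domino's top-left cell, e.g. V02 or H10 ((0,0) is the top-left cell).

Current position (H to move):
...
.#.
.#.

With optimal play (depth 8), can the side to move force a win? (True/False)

[.../.#./.#.] H move#1: H00:-1/##./.#./.#.*, H01:-1/.##/.#./.#.
[##./.#./.#.] V move#2: V02:+1/###/.##/.#.*, V10:+1/##./##./##., V12:+1/##./.##/.##
[###/.##/.#.] end (terminal -1, H#3); searched .../.#./.#. to 8

H winning at [.../.#./.#.]: False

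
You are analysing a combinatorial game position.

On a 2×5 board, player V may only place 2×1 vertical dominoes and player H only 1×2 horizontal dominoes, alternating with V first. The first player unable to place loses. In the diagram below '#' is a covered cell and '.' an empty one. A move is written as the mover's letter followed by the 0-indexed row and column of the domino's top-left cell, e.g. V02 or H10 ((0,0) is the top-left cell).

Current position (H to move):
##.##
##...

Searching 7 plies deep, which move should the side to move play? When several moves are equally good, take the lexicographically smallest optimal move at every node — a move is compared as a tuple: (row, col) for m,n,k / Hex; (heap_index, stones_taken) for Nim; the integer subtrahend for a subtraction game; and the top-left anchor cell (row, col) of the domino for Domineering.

H's best at [##.##/##...]: H12

ply 1, H at ##.##/##... | H12=+1→##.##/####.*; H13=-1→##.##/##.##
ply 2: ##.##/####. is terminal -1 (V); from ##.##/##... depth 7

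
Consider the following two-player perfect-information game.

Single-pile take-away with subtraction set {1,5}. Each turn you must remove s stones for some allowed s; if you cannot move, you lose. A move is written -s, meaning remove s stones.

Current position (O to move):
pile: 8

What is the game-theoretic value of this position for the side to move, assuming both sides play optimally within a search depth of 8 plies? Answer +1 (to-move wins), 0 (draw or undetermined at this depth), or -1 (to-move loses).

ply 1, O at 8 | -1=-1→7*; -5=-1→3
ply 2, X at 7 | -1=+1→6*; -5=+1→2
ply 3, O at 6 | -1=-1→5*; -5=-1→1
ply 4, X at 5 | -1=+1→4*; -5=+1→0
ply 5, O at 4 | -1=-1→3*
ply 6, X at 3 | -1=+1→2*
ply 7, O at 2 | -1=-1→1*
ply 8, X at 1 | -1=+1→0*
ply 9: 0 is terminal -1 (O); from 8 depth 8

value(8, O) = -1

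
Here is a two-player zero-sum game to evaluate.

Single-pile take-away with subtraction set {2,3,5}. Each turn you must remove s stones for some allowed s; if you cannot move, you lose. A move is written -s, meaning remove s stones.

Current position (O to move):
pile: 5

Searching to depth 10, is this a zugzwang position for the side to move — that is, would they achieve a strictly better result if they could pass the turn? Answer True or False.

p1 O@[5]: -2[3]-1 -3[2]-1 -5[0]+1*
p2 X@[0] terminal -1; root [5] d10
suppose O passes — search the same position with X to move:
pass> p1 X@[5]: -2[3]-1 -3[2]-1 -5[0]+1*
pass> p2 O@[0] terminal -1; root [5] d10
for O: play +1, pass -1

zugzwang(5, O) = False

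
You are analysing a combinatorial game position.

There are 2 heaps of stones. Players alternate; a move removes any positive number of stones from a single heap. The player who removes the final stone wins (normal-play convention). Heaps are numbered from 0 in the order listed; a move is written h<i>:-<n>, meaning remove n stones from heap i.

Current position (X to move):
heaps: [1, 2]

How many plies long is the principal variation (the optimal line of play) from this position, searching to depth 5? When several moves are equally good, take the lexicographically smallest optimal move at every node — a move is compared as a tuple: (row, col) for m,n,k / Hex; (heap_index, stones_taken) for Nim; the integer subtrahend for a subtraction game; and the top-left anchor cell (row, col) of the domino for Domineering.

p1 X@[(1,2)]: h0:-1[(0,2)]-1 h1:-1[(1,1)]+1* h1:-2[(1,0)]-1
p2 O@[(1,1)]: h0:-1[(0,1)]-1* h1:-1[(1,0)]-1
p3 X@[(0,1)]: h1:-1[(0,0)]+1*
p4 O@[(0,0)] terminal -1; root [(1,2)] d5

PV length from [(1,2)]: 3 plies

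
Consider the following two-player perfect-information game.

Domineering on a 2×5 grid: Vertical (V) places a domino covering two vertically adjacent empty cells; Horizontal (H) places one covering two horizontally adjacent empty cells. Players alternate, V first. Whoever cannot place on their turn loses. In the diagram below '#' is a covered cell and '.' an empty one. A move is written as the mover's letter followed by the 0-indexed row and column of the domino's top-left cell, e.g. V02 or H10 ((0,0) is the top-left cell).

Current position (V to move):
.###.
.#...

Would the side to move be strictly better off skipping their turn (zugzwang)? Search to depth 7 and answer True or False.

zugzwang(.###./.#..., V) = False

p1 V@[.###./.#...]: V00[####./##...]-1 V04[.####/.#..#]+1*
p2 H@[.####/.#..#]: H12[.####/.####]-1*
p3 V@[.####/.####]: V00[#####/#####]+1*
p4 H@[#####/#####] terminal -1; root [.###./.#...] d7
if V skipped the turn, H would face:
~ p1 H@[.###./.#...]: H12[.###./.###.]-1* H13[.###./.#.##]-1
~ p2 V@[.###./.###.]: V00[####./####.]+1* V04[.####/.####]+1
~ p3 H@[####./####.] terminal -1; root [.###./.#...] d7
compare (V): move=+1 vs pass=+1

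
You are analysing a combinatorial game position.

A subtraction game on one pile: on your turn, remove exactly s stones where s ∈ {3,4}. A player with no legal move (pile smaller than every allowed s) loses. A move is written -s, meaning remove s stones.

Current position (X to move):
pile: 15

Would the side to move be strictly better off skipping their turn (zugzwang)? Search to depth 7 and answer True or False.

zugzwang(15, X) = True

p1 X@[15]: -3[12]-1* -4[11]-1
p2 O@[12]: -3[9]+1* -4[8]+1
p3 X@[9]: -3[6]-1* -4[5]-1
p4 O@[6]: -3[3]-1 -4[2]+1*
p5 X@[2] terminal -1; root [15] d7
pass branch (O moves first from the same position):
  | p1 O@[15]: -3[12]-1* -4[11]-1
  | p2 X@[12]: -3[9]+1* -4[8]+1
  | p3 O@[9]: -3[6]-1* -4[5]-1
  | p4 X@[6]: -3[3]-1 -4[2]+1*
  | p5 O@[2] terminal -1; root [15] d7
X moving scores -1; X passing scores +1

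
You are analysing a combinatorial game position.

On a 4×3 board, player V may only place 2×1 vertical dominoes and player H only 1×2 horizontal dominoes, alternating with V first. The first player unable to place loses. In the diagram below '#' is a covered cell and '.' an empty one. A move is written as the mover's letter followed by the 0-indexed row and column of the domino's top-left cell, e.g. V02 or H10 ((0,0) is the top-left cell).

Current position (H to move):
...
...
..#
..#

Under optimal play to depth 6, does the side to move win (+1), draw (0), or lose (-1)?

[.../.../..#/..#] H move#1: H00:-1/##./.../..#/..#*, H01:-1/.##/.../..#/..#, H10:-1/.../##./..#/..#, H11:-1/.../.##/..#/..#, H20:-1/.../.../###/..#, H30:-1/.../.../..#/###
[##./.../..#/..#] V move#2: V02:-1/###/..#/..#/..#, V10:+1/##./#../#.#/..#*, V11:+1/##./.#./.##/..#, V20:+1/##./.../#.#/#.#, V21:+1/##./.../.##/.##
[##./#../#.#/..#] H move#3: H11:-1/##./###/#.#/..#*, H30:-1/##./#../#.#/###
[##./###/#.#/..#] V move#4: V21:+1/##./###/###/.##*
[##./###/###/.##] end (terminal -1, H#5); searched .../.../..#/..# to 6

value(.../.../..#/..#, H) = -1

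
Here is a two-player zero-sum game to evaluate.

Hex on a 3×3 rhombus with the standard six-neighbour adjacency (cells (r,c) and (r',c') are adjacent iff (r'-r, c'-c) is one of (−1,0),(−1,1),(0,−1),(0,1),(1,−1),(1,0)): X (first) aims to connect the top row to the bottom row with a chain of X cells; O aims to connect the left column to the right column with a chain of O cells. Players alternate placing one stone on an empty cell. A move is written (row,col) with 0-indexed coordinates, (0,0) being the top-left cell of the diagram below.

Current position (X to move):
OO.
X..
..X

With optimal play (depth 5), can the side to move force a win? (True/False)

X winning at [OO./X../..X]: True

ply 1, X at OO./X../..X | (0,2)=+1→OOX/X../..X*; (1,1)=-1→OO./XX./..X; (1,2)=-1→OO./X.X/..X; (2,0)=-1→OO./X../X.X; (2,1)=-1→OO./X../.XX
ply 2, O at OOX/X../..X | (1,1)=-1→OOX/XO./..X*; (1,2)=-1→OOX/X.O/..X; (2,0)=-1→OOX/X../O.X; (2,1)=-1→OOX/X../.OX
ply 3, X at OOX/XO./..X | (1,2)=+1→OOX/XOX/..X*; (2,0)=-1→OOX/XO./X.X; (2,1)=-1→OOX/XO./.XX
ply 4: OOX/XOX/..X is terminal -1 (O); from OO./X../..X depth 5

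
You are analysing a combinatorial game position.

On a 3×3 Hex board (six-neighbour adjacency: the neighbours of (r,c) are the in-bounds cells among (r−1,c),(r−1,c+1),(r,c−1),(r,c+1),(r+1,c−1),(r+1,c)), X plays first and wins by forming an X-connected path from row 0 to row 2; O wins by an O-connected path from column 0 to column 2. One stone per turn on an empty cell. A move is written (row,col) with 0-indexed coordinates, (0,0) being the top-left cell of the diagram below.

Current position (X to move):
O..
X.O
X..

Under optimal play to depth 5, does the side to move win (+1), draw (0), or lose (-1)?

value(O../X.O/X.., X) = +1

p1 X@[O../X.O/X..]: (0,1)[OX./X.O/X..]+1* (0,2)[O.X/X.O/X..]+1 (1,1)[O../XXO/X..]+1 (2,1)[O../X.O/XX.]-1 (2,2)[O../X.O/X.X]-1
p2 O@[OX./X.O/X..] terminal -1; root [O../X.O/X..] d5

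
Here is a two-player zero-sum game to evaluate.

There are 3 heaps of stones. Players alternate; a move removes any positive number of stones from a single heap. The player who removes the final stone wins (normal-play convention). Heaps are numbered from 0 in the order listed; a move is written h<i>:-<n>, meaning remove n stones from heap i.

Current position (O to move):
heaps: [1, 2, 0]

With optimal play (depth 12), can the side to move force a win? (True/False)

[(1,2,0)] O move#1: h0:-1:-1/(0,2,0), h1:-1:+1/(1,1,0)*, h1:-2:-1/(1,0,0)
[(1,1,0)] X move#2: h0:-1:-1/(0,1,0)*, h1:-1:-1/(1,0,0)
[(0,1,0)] O move#3: h1:-1:+1/(0,0,0)*
[(0,0,0)] end (terminal -1, X#4); searched (1,2,0) to 12

O winning at [(1,2,0)]: True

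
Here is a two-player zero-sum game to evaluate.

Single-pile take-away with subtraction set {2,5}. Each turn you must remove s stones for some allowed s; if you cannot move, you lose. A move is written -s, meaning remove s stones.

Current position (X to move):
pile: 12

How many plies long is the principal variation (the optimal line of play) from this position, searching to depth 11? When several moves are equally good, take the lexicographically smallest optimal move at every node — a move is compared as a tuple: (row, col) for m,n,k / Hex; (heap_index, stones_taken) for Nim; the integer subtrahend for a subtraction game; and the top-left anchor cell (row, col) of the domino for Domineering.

PV length from [12]: 3 plies

p1 X@[12]: -2[10]-1 -5[7]+1*
p2 O@[7]: -2[5]-1* -5[2]-1
p3 X@[5]: -2[3]-1 -5[0]+1*
p4 O@[0] terminal -1; root [12] d11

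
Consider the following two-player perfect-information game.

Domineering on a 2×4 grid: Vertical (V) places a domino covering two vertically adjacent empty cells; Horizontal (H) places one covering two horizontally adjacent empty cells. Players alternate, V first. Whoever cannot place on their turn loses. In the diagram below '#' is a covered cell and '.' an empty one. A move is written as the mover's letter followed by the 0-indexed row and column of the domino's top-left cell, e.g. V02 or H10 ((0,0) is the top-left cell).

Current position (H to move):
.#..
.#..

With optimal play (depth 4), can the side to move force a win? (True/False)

[.#../.#..] H move#1: H02:+1/.###/.#..*, H12:+1/.#../.###
[.###/.#..] V move#2: V00:-1/####/##..*
[####/##..] H move#3: H12:+1/####/####*
[####/####] end (terminal -1, V#4); searched .#../.#.. to 4

H winning at [.#../.#..]: True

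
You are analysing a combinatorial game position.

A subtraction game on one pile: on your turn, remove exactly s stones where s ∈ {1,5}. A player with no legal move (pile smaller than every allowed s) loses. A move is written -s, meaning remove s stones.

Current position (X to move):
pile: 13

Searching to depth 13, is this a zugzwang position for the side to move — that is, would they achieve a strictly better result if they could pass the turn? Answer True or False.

ply 1, X at 13 | -1=+1→12*; -5=+1→8
ply 2, O at 12 | -1=-1→11*; -5=-1→7
ply 3, X at 11 | -1=+1→10*; -5=+1→6
ply 4, O at 10 | -1=-1→9*; -5=-1→5
ply 5, X at 9 | -1=+1→8*; -5=+1→4
ply 6, O at 8 | -1=-1→7*; -5=-1→3
ply 7, X at 7 | -1=+1→6*; -5=+1→2
ply 8, O at 6 | -1=-1→5*; -5=-1→1
ply 9, X at 5 | -1=+1→4*; -5=+1→0
ply 10, O at 4 | -1=-1→3*
ply 11, X at 3 | -1=+1→2*
ply 12, O at 2 | -1=-1→1*
ply 13, X at 1 | -1=+1→0*
ply 14: 0 is terminal -1 (O); from 13 depth 13
pass branch (O moves first from the same position):
  | ply 1, O at 13 | -1=+1→12*; -5=+1→8
  | ply 2, X at 12 | -1=-1→11*; -5=-1→7
  | ply 3, O at 11 | -1=+1→10*; -5=+1→6
  | ply 4, X at 10 | -1=-1→9*; -5=-1→5
  | ply 5, O at 9 | -1=+1→8*; -5=+1→4
  | ply 6, X at 8 | -1=-1→7*; -5=-1→3
  | ply 7, O at 7 | -1=+1→6*; -5=+1→2
  | ply 8, X at 6 | -1=-1→5*; -5=-1→1
  | ply 9, O at 5 | -1=+1→4*; -5=+1→0
  | ply 10, X at 4 | -1=-1→3*
  | ply 11, O at 3 | -1=+1→2*
  | ply 12, X at 2 | -1=-1→1*
  | ply 13, O at 1 | -1=+1→0*
  | ply 14: 0 is terminal -1 (X); from 13 depth 13
X moving scores +1; X passing scores -1

zugzwang(13, X) = False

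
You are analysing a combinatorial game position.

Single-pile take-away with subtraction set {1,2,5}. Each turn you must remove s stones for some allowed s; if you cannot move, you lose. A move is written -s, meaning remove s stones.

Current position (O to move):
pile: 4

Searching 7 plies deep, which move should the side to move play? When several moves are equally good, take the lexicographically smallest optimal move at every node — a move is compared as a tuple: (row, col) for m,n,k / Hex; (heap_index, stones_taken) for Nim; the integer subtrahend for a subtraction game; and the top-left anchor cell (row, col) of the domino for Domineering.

O's best at [4]: -1

[4] O move#1: -1:+1/3*, -2:-1/2
[3] X move#2: -1:-1/2*, -2:-1/1
[2] O move#3: -1:-1/1, -2:+1/0*
[0] end (terminal -1, X#4); searched 4 to 7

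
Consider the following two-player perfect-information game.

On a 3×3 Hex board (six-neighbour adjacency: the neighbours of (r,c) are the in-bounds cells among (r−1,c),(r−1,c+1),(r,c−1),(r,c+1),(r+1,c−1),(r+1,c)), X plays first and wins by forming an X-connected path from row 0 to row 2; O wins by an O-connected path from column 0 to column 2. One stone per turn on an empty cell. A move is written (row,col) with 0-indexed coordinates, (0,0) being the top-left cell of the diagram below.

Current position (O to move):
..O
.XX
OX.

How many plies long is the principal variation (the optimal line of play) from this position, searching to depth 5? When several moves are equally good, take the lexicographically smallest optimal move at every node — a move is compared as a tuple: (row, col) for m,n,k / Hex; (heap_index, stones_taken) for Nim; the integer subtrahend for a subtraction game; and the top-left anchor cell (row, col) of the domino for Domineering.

PV length from [..O/.XX/OX.]: 3 plies

[..O/.XX/OX.] O move#1: (0,0):-1/O.O/.XX/OX., (0,1):+1/.OO/.XX/OX.*, (1,0):-1/..O/OXX/OX., (2,2):-1/..O/.XX/OXO
[.OO/.XX/OX.] X move#2: (0,0):-1/XOO/.XX/OX.*, (1,0):-1/.OO/XXX/OX., (2,2):-1/.OO/.XX/OXX
[XOO/.XX/OX.] O move#3: (1,0):+1/XOO/OXX/OX.*, (2,2):-1/XOO/.XX/OXO
[XOO/OXX/OX.] end (terminal -1, X#4); searched ..O/.XX/OX. to 5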